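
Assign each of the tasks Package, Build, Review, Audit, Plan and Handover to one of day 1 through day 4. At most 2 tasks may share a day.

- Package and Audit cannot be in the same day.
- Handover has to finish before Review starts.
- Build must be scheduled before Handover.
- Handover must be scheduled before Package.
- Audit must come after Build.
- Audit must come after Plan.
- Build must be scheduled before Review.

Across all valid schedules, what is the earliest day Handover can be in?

Precedence pushes Handover to at least day 2; downstream work caps Handover at day 3.
Handover at day 2 is achievable: Build in day 1, Plan in day 1, Review in day 3, Package in day 3, Handover in day 2, Audit in day 2.

day 2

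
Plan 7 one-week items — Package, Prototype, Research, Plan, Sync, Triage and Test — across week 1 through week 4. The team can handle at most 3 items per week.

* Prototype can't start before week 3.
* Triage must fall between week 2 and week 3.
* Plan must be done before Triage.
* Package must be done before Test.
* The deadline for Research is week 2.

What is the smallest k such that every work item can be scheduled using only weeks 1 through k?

3

The precedence chain requires at least 2 distinct weeks.
With at most 3 per week and 7 work items, at least 3 weeks are needed.
Prototype can't be placed before week 3, so the schedule must run through at least week 3.
3 works (last occupied week: week 3): for example Research in week 1; Prototype in week 3; Sync in week 2; Package in week 1; Test in week 2; Triage in week 2; Plan in week 1.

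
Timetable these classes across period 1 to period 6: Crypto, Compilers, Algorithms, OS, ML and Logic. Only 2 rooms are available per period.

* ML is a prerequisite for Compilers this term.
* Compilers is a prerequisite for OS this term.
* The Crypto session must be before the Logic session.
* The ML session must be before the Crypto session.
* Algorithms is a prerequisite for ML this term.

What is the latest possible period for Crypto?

Precedence pushes Crypto to at least period 3; downstream work caps Crypto at period 5.
Crypto at period 5 is achievable: Logic in period 6; Algorithms in period 1; Compilers in period 3; Crypto in period 5; ML in period 2; OS in period 4.

period 5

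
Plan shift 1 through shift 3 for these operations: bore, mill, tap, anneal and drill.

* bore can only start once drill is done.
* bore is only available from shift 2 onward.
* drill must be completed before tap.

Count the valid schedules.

45

Splitting on bore: it can be shift 2 (18), shift 3 (27). Listing each branch's schedules as (mill, tap, anneal, drill) by shift number:
bore=shift 2: (1,2,1,1) (1,2,2,1) (1,2,3,1) (1,3,1,1) (1,3,2,1) (1,3,3,1) (2,2,1,1) (2,2,2,1) (2,2,3,1) (2,3,1,1) (2,3,2,1) (2,3,3,1) (3,2,1,1) (3,2,2,1) (3,2,3,1) (3,3,1,1) (3,3,2,1) (3,3,3,1) — 18.
bore=shift 3: (1,2,1,1) (1,2,2,1) (1,2,3,1) (1,3,1,1) (1,3,1,2) (1,3,2,1) (1,3,2,2) (1,3,3,1) (1,3,3,2) (2,2,1,1) (2,2,2,1) (2,2,3,1) (2,3,1,1) (2,3,1,2) (2,3,2,1) (2,3,2,2) (2,3,3,1) (2,3,3,2) (3,2,1,1) (3,2,2,1) (3,2,3,1) (3,3,1,1) (3,3,1,2) (3,3,2,1) (3,3,2,2) (3,3,3,1) (3,3,3,2) — 27.
Summing: 18 + 27 = 45.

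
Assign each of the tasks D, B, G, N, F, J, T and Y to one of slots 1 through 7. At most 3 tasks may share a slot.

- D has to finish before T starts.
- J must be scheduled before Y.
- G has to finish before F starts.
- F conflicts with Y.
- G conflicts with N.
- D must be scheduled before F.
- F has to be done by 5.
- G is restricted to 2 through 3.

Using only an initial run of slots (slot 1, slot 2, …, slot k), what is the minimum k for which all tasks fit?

3 slots

The precedence chain requires at least 2 distinct slots.
With at most 3 per slot and 8 tasks, at least 3 slots are needed.
Propagating the time windows through the other constraints, F can't land before 3, so the schedule must run through at least slot 3.
3 works (last occupied slot: 3): for example T -> 2; Y -> 2; F -> 3; N -> 3; B -> 1; D -> 1; J -> 1; G -> 2.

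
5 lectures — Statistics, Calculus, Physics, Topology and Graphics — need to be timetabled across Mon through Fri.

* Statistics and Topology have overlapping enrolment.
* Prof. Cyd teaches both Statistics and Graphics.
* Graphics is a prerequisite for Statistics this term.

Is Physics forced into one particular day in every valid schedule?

Physics can be Mon (e.g. Physics in Mon, Calculus in Mon, Topology in Mon, Graphics in Mon, Statistics in Tue) or Tue (e.g. Calculus -> Mon; Topology -> Mon; Statistics -> Tue; Graphics -> Mon; Physics -> Tue).

No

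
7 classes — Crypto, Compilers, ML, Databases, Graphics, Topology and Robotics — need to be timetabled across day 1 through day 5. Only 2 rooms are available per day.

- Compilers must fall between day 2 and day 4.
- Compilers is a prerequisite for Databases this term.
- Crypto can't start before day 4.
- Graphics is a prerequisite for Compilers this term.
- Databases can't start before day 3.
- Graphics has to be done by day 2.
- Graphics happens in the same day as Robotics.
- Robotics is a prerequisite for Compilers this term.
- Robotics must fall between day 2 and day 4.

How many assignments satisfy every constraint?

Splitting on Crypto: it can be day 4 (29), day 5 (29). Listing each branch's schedules as (Compilers, ML, Databases, Graphics, Topology, Robotics) by day number:
Crypto=day 4: (3,1,4,2,1,2) (3,1,4,2,3,2) (3,1,4,2,5,2) (3,1,5,2,1,2) (3,1,5,2,3,2) (3,1,5,2,4,2) (3,1,5,2,5,2) (3,3,4,2,1,2) (3,3,4,2,5,2) (3,3,5,2,1,2) (3,3,5,2,4,2) (3,3,5,2,5,2) (3,4,5,2,1,2) (3,4,5,2,3,2) (3,4,5,2,5,2) (3,5,4,2,1,2) (3,5,4,2,3,2) (3,5,4,2,5,2) (3,5,5,2,1,2) (3,5,5,2,3,2) (3,5,5,2,4,2) (4,1,5,2,1,2) (4,1,5,2,3,2) (4,1,5,2,5,2) (4,3,5,2,1,2) (4,3,5,2,3,2) (4,3,5,2,5,2) (4,5,5,2,1,2) (4,5,5,2,3,2) — 29.
Crypto=day 5: (3,1,4,2,1,2) (3,1,4,2,3,2) (3,1,4,2,4,2) (3,1,4,2,5,2) (3,1,5,2,1,2) (3,1,5,2,3,2) (3,1,5,2,4,2) (3,3,4,2,1,2) (3,3,4,2,4,2) (3,3,4,2,5,2) (3,3,5,2,1,2) (3,3,5,2,4,2) (3,4,4,2,1,2) (3,4,4,2,3,2) (3,4,4,2,5,2) (3,4,5,2,1,2) (3,4,5,2,3,2) (3,4,5,2,4,2) (3,5,4,2,1,2) (3,5,4,2,3,2) (3,5,4,2,4,2) (4,1,5,2,1,2) (4,1,5,2,3,2) (4,1,5,2,4,2) (4,3,5,2,1,2) (4,3,5,2,3,2) (4,3,5,2,4,2) (4,4,5,2,1,2) (4,4,5,2,3,2) — 29.
Summing: 29 + 29 = 58.

58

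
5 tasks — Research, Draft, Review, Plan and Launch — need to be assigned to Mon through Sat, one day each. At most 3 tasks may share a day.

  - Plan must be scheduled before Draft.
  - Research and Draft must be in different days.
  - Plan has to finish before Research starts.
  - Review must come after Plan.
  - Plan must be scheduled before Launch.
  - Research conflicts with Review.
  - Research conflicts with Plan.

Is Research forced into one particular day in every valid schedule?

No

Research can be Tue (e.g. Review -> Wed; Plan -> Mon; Draft -> Wed; Launch -> Tue; Research -> Tue) or Wed (e.g. Review in Tue, Research in Wed, Launch in Tue, Draft in Tue, Plan in Mon).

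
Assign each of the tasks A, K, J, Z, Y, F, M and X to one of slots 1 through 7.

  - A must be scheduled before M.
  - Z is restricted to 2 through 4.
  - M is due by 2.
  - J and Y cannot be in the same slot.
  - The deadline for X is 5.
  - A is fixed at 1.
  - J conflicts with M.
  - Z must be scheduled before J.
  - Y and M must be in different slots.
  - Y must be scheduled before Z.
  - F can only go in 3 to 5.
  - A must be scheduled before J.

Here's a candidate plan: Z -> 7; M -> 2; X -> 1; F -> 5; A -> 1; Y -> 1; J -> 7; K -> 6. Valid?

No. Z is restricted to 2 through 4 is not satisfied.

Z is restricted to 2 through 4 — violated.
M is due by 2 — holds.
Z must be scheduled before J — violated.
A must be scheduled before J — holds.
Y and M must be in different slots — holds.
A must be scheduled before M — holds.
Y must be scheduled before Z — holds.
J conflicts with M — holds.
F can only go in 3 to 5 — holds.
A is fixed at 1 — holds.
J and Y cannot be in the same slot — holds.
The deadline for X is 5 — holds.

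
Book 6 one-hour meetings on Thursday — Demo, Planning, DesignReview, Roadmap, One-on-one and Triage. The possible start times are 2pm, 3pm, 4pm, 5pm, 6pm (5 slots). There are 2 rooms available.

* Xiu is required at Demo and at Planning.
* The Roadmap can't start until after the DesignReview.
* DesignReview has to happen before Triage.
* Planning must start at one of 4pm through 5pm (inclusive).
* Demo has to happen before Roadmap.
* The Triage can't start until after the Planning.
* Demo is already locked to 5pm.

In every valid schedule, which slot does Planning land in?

Planning's window is 4pm–5pm.
Demo is fixed at 5pm, and Planning can't share a slot with Demo.
So Planning must be 4pm.

4pm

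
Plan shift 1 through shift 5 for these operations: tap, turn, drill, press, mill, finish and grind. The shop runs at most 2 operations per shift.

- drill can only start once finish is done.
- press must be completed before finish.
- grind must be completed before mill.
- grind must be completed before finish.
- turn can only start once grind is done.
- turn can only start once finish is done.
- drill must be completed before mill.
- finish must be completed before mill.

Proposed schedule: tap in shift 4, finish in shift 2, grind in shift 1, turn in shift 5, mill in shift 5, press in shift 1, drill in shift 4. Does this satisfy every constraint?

Yes, all constraints hold

drill must be completed before mill — holds.
grind must be completed before finish — holds.
drill can only start once finish is done — holds.
The shop runs at most 2 operations per shift — holds.
turn can only start once finish is done — holds.
grind must be completed before mill — holds.
press must be completed before finish — holds.
finish must be completed before mill — holds.
turn can only start once grind is done — holds.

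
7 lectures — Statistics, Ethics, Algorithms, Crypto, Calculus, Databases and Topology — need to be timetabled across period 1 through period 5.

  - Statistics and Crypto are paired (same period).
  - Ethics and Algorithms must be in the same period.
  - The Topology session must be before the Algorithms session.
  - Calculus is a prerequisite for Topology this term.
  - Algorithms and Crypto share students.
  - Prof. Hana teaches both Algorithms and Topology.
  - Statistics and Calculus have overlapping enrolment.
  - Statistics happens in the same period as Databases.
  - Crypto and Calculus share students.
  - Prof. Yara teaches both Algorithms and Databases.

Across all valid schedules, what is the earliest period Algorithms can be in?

period 3

Precedence pushes Algorithms to at least period 3.
Algorithms at period 3 is achievable: Topology=period 2; Calculus=period 1; Statistics=period 2; Crypto=period 2; Databases=period 2; Algorithms=period 3; Ethics=period 3.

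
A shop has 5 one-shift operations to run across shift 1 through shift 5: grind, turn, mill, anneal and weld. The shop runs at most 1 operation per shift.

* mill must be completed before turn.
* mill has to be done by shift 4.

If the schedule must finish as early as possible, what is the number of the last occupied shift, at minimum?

The precedence chain requires at least 2 distinct shifts.
With at most 1 per shift and 5 operations, at least 5 shifts are needed.
5 works (last occupied shift: shift 5): for example mill in shift 1; grind in shift 3; anneal in shift 4; turn in shift 2; weld in shift 5.

5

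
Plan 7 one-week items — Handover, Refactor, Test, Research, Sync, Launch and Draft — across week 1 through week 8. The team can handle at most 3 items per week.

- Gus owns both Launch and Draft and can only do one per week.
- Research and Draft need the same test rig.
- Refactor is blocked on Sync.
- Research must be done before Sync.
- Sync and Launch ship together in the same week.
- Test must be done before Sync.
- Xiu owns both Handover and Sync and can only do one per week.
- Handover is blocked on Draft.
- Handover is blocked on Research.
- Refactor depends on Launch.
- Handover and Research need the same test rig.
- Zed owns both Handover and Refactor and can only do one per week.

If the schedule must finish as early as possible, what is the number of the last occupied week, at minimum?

The precedence chain requires at least 3 distinct weeks.
With at most 3 per week and 7 work items, at least 3 weeks are needed.
Could 3 weeks be enough, i.e. nothing placed later than week 3? No: Handover must come after Draft (at week 1 or later) → {week 2, week 3}; Draft must come before Handover (at week 3 or earlier) → {week 1, week 2}; Refactor must come after Sync (at week 1 or later) → {week 2, week 3}; Sync must come before Refactor (at week 3 or earlier) → {week 1, week 2}; Sync must come after Research (at week 1 or later) → {week 2}; Research must come before Sync (at week 2 or earlier) → {week 1}; Launch must come before Refactor (at week 3 or earlier) → {week 1, week 2}; Launch must be in the same week as Sync (in {week 2}) → {week 2}; Draft can't share with Launch (week 2) → {week 1}; Draft can't share with Research (week 1) → nothing is left.
So 3 weeks is not enough.
4 works (last occupied week: week 4): for example Launch=week 2, Sync=week 2, Research=week 1, Refactor=week 3, Draft=week 3, Test=week 1, Handover=week 4.

4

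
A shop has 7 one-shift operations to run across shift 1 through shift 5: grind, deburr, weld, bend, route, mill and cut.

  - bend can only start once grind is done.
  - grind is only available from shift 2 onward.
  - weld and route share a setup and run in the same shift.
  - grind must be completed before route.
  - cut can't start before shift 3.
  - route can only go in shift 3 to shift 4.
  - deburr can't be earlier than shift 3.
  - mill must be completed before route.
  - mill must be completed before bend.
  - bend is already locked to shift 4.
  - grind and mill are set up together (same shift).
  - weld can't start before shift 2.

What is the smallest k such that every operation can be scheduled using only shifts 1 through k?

The precedence chain requires at least 2 distinct shifts.
bend can't be placed before shift 4, so the schedule must run through at least shift 4.
4 works (last occupied shift: shift 4): for example mill -> shift 2; weld -> shift 3; grind -> shift 2; route -> shift 3; bend -> shift 4; deburr -> shift 3; cut -> shift 3.

4 shifts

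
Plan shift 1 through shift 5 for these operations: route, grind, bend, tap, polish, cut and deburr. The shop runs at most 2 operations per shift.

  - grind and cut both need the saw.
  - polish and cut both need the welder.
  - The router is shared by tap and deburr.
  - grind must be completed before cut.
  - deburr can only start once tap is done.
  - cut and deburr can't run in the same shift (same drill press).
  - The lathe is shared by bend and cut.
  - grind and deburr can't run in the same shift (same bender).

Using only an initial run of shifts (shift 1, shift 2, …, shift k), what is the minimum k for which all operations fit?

The precedence chain requires at least 2 distinct shifts.
With at most 2 per shift and 7 operations, at least 4 shifts are needed.
4 works (last occupied shift: shift 4): for example bend -> shift 3; polish -> shift 4; deburr -> shift 3; cut -> shift 2; grind -> shift 1; tap -> shift 1; route -> shift 2.

4 shifts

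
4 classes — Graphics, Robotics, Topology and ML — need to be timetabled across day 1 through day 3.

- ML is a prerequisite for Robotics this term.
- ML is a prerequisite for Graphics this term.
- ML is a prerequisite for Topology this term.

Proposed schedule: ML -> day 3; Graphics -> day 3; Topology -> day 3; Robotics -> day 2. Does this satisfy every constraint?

ML is a prerequisite for Topology this term — violated.
ML is a prerequisite for Graphics this term — violated.
ML is a prerequisite for Robotics this term — violated.

No — it violates: ML is a prerequisite for Robotics this term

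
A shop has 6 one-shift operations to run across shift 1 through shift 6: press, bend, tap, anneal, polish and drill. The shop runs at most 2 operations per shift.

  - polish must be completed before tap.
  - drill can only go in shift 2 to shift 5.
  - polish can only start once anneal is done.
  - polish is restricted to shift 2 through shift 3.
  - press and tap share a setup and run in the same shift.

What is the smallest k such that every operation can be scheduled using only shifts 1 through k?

The precedence chain requires at least 3 distinct shifts.
With at most 2 per shift and 6 operations, at least 3 shifts are needed.
3 works (last occupied shift: shift 3): for example drill=shift 2, polish=shift 2, press=shift 3, tap=shift 3, bend=shift 1, anneal=shift 1.

3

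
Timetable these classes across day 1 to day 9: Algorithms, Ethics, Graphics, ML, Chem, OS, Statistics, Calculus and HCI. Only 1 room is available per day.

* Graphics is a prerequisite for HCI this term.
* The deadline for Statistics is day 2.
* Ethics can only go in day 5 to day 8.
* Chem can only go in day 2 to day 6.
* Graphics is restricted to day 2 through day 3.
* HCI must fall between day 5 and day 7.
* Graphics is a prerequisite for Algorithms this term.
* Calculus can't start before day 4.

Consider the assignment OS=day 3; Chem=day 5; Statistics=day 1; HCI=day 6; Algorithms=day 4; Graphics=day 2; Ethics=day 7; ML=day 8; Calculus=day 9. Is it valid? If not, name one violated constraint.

Valid

Graphics is a prerequisite for HCI this term — holds.
Chem can only go in day 2 to day 6 — holds.
HCI must fall between day 5 and day 7 — holds.
The deadline for Statistics is day 2 — holds.
Only 1 room is available per day — holds.
Ethics can only go in day 5 to day 8 — holds.
Calculus can't start before day 4 — holds.
Graphics is a prerequisite for Algorithms this term — holds.
Graphics is restricted to day 2 through day 3 — holds.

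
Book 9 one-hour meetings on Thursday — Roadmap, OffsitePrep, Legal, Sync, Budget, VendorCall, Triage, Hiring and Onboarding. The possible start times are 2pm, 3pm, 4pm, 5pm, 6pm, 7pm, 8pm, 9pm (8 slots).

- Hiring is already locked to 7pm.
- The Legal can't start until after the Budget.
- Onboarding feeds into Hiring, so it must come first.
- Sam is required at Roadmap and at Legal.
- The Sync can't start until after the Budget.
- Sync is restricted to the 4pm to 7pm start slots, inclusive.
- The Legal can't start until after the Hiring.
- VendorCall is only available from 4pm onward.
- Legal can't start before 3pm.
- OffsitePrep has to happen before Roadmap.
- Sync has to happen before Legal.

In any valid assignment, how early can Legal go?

Legal is available from 3pm; precedence pushes Legal to at least 8pm.
Legal at 8pm is achievable: Budget in 2pm; Sync in 4pm; Triage in 2pm; Onboarding in 2pm; Hiring in 7pm; VendorCall in 4pm; OffsitePrep in 2pm; Legal in 8pm; Roadmap in 3pm.

8pm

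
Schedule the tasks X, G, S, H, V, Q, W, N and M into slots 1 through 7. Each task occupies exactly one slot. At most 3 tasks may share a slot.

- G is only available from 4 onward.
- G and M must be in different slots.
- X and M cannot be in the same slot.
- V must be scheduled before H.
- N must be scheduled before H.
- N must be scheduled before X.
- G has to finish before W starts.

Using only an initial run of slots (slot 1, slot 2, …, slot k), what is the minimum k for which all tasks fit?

5

The precedence chain requires at least 2 distinct slots.
With at most 3 per slot and 9 tasks, at least 3 slots are needed.
Propagating the time windows through the other constraints, W can't land before 5, so the schedule must run through at least slot 5.
5 works (last occupied slot: 5): for example Q in 2, X in 2, S in 1, H in 2, V in 1, W in 5, G in 4, N in 1, M in 3.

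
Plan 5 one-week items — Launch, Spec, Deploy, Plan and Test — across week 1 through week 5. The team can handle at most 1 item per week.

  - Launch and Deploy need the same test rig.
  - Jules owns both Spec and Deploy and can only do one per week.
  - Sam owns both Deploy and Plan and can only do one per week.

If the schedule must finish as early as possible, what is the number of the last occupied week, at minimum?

With at most 1 per week and 5 tasks, at least 5 weeks are needed.
5 works (last occupied week: week 5): for example Spec in week 2; Test in week 5; Launch in week 1; Plan in week 4; Deploy in week 3.

5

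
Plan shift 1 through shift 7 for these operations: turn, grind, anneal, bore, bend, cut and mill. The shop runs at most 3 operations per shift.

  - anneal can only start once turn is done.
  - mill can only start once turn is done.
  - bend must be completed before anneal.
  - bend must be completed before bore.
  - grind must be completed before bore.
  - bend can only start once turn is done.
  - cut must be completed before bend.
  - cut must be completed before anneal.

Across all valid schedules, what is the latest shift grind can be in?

shift 6

Downstream work caps grind at shift 6.
grind at shift 6 is achievable: grind in shift 6; anneal in shift 3; mill in shift 2; bore in shift 7; bend in shift 2; turn in shift 1; cut in shift 1.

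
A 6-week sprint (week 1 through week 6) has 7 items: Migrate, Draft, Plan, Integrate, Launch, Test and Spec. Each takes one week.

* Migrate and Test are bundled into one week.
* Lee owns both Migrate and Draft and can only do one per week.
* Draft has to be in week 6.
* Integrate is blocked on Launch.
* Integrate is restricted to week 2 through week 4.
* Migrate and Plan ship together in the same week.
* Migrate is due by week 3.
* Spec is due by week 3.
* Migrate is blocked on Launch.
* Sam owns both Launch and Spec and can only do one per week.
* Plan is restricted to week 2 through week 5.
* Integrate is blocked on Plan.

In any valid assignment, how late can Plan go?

Plan is available from week 2; Plan's own window allows nothing later than week 5; downstream work caps Plan at week 3.
Plan at week 3 is achievable: Plan -> week 3, Launch -> week 2, Migrate -> week 3, Spec -> week 1, Draft -> week 6, Test -> week 3, Integrate -> week 4.

week 3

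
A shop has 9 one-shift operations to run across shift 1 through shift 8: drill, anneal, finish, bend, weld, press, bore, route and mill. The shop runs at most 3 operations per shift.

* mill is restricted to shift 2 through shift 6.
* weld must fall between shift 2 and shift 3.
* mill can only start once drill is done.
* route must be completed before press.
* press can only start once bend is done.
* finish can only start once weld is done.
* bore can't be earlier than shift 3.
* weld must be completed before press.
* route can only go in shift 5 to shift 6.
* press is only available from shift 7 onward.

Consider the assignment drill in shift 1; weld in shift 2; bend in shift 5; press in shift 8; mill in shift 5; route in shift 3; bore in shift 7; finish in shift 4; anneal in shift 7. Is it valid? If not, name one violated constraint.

No. route can only go in shift 5 to shift 6 is not satisfied.

route can only go in shift 5 to shift 6 — violated.
bore can't be earlier than shift 3 — holds.
finish can only start once weld is done — holds.
mill is restricted to shift 2 through shift 6 — holds.
weld must be completed before press — holds.
route must be completed before press — holds.
press is only available from shift 7 onward — holds.
weld must fall between shift 2 and shift 3 — holds.
press can only start once bend is done — holds.
mill can only start once drill is done — holds.
The shop runs at most 3 operations per shift — holds.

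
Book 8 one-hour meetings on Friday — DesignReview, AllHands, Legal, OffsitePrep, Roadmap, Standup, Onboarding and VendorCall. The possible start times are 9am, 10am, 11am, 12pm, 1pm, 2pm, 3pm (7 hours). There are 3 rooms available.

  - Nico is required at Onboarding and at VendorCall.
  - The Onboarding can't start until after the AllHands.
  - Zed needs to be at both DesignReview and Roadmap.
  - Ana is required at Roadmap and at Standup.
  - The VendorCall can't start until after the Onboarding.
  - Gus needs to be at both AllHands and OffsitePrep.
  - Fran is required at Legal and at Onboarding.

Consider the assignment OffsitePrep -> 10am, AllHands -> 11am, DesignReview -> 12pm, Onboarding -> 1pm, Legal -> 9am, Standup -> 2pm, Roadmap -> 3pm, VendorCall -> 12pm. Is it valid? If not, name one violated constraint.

No — it violates: The VendorCall can't start until after the Onboarding

Zed needs to be at both DesignReview and Roadmap — holds.
Gus needs to be at both AllHands and OffsitePrep — holds.
Ana is required at Roadmap and at Standup — holds.
Nico is required at Onboarding and at VendorCall — holds.
There are 3 rooms available — holds.
The Onboarding can't start until after the AllHands — holds.
The VendorCall can't start until after the Onboarding — violated.
Fran is required at Legal and at Onboarding — holds.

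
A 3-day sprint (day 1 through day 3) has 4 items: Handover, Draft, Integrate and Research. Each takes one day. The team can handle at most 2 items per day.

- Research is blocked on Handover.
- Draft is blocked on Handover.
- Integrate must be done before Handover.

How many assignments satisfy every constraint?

1

Enumerating: Handover in day 2; Research in day 3; Integrate in day 1; Draft in day 3.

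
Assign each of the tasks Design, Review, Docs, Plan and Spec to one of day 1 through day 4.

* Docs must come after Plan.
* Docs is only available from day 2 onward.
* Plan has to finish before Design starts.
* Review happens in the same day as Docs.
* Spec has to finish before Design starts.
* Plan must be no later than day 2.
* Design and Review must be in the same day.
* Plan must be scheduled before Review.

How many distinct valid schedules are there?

11

Splitting on Design: it can be day 2 (1), day 3 (4), day 4 (6). Listing each branch's schedules as (Review, Docs, Plan, Spec) by day number:
Design=day 2: (2,2,1,1) — 1.
Design=day 3: (3,3,1,1) (3,3,1,2) (3,3,2,1) (3,3,2,2) — 4.
Design=day 4: (4,4,1,1) (4,4,1,2) (4,4,1,3) (4,4,2,1) (4,4,2,2) (4,4,2,3) — 6.
Summing: 1 + 4 + 6 = 11.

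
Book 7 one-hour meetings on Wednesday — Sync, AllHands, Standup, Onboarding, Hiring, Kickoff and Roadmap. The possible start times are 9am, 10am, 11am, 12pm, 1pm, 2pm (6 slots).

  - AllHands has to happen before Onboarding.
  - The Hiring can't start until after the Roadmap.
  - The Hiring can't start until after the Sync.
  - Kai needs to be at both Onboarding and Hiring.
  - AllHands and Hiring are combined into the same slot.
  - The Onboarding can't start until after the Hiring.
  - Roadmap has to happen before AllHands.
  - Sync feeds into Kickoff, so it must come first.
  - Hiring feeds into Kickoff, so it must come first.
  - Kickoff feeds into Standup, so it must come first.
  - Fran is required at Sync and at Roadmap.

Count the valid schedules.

30

Splitting on Sync: it can be 9am (13), 10am (13), 11am (4). Listing each branch's schedules as (AllHands, Standup, Onboarding, Hiring, Kickoff, Roadmap):
Sync=9am: (11am,1pm,12pm,11am,12pm,10am) (11am,1pm,1pm,11am,12pm,10am) (11am,1pm,2pm,11am,12pm,10am) (11am,2pm,12pm,11am,12pm,10am) (11am,2pm,12pm,11am,1pm,10am) (11am,2pm,1pm,11am,12pm,10am) (11am,2pm,1pm,11am,1pm,10am) (11am,2pm,2pm,11am,12pm,10am) (11am,2pm,2pm,11am,1pm,10am) (12pm,2pm,1pm,12pm,1pm,10am) (12pm,2pm,1pm,12pm,1pm,11am) (12pm,2pm,2pm,12pm,1pm,10am) (12pm,2pm,2pm,12pm,1pm,11am) — 13.
Sync=10am: (11am,1pm,12pm,11am,12pm,9am) (11am,1pm,1pm,11am,12pm,9am) (11am,1pm,2pm,11am,12pm,9am) (11am,2pm,12pm,11am,12pm,9am) (11am,2pm,12pm,11am,1pm,9am) (11am,2pm,1pm,11am,12pm,9am) (11am,2pm,1pm,11am,1pm,9am) (11am,2pm,2pm,11am,12pm,9am) (11am,2pm,2pm,11am,1pm,9am) (12pm,2pm,1pm,12pm,1pm,9am) (12pm,2pm,1pm,12pm,1pm,11am) (12pm,2pm,2pm,12pm,1pm,9am) (12pm,2pm,2pm,12pm,1pm,11am) — 13.
Sync=11am: (12pm,2pm,1pm,12pm,1pm,9am) (12pm,2pm,1pm,12pm,1pm,10am) (12pm,2pm,2pm,12pm,1pm,9am) (12pm,2pm,2pm,12pm,1pm,10am) — 4.
Summing: 13 + 13 + 4 = 30.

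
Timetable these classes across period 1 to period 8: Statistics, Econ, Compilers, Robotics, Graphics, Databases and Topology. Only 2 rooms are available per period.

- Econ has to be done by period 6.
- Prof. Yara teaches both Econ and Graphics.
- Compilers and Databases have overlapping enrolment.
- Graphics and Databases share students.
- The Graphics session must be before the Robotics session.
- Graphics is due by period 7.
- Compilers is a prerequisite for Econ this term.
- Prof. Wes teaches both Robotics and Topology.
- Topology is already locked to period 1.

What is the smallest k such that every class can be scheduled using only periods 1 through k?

4 periods

The precedence chain requires at least 2 distinct periods.
With at most 2 per period and 7 classes, at least 4 periods are needed.
4 works (last occupied period: period 4): for example Topology -> period 1, Compilers -> period 1, Econ -> period 2, Graphics -> period 3, Statistics -> period 2, Robotics -> period 4, Databases -> period 4.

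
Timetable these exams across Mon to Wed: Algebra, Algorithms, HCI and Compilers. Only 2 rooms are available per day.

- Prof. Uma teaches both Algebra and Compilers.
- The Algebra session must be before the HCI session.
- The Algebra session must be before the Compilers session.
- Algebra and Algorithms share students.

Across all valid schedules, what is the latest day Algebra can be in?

Downstream work caps Algebra at Tue.
Algebra at Tue is achievable: Compilers=Wed, HCI=Wed, Algorithms=Mon, Algebra=Tue.

Tue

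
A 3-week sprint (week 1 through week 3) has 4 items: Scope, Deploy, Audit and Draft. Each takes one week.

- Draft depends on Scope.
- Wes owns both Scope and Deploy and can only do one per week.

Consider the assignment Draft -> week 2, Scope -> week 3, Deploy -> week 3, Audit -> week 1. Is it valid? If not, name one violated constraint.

No — it violates: Draft depends on Scope

Wes owns both Scope and Deploy and can only do one per week — violated.
Draft depends on Scope — violated.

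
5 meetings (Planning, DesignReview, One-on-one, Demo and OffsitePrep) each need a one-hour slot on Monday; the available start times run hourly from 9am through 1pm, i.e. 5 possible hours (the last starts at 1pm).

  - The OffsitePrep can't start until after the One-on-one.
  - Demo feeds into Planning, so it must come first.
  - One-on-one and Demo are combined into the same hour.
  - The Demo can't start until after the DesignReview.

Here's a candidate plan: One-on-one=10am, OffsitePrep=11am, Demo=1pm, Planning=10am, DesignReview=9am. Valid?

No — it violates: Demo feeds into Planning, so it must come first

Demo feeds into Planning, so it must come first — violated.
One-on-one and Demo are combined into the same hour — violated.
The OffsitePrep can't start until after the One-on-one — holds.
The Demo can't start until after the DesignReview — holds.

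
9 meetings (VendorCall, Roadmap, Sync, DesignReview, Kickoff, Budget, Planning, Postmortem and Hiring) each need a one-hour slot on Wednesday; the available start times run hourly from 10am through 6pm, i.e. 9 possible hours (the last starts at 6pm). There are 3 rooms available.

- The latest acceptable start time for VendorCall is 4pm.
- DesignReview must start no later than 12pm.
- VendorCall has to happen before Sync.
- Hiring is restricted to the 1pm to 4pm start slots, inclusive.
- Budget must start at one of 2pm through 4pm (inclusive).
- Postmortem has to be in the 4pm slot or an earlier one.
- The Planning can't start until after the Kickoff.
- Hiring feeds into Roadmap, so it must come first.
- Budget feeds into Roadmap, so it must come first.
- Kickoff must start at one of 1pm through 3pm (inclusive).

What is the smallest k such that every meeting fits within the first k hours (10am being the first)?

6

The precedence chain requires at least 2 distinct hours.
With at most 3 per hour and 9 meetings, at least 3 hours are needed.
Propagating the time windows through the other constraints, Roadmap can't land before 3pm — that is hour 6 counting from 10am — so the schedule must run through at least 6 hours.
6 works (last occupied hour: 3pm): for example Roadmap=3pm, Postmortem=10am, VendorCall=10am, DesignReview=10am, Planning=2pm, Sync=11am, Kickoff=1pm, Budget=2pm, Hiring=1pm.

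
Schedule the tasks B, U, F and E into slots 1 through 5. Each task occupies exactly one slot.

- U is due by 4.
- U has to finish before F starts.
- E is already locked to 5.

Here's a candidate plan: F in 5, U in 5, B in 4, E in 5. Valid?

U has to finish before F starts — violated.
E is already locked to 5 — holds.
U is due by 4 — violated.

Invalid. U is due by 4.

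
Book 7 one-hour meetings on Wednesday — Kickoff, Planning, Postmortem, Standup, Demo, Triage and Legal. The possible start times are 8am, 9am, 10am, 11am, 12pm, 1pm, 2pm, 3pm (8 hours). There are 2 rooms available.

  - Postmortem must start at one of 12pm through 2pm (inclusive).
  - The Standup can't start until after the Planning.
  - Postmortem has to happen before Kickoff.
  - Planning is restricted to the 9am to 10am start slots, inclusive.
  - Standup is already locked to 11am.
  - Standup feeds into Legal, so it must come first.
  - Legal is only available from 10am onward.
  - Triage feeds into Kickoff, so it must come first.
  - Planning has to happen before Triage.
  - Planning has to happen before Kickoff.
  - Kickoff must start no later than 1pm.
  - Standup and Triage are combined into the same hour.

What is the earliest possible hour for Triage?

11am

Triage must be in the same hour as Standup, which can't be before 11am, so Triage is at least 11am; Triage must be in the same hour as Standup, which can't be after 11am, so Triage is at most 11am.
Triage at 11am is achievable: Planning in 9am; Standup in 11am; Kickoff in 1pm; Legal in 12pm; Triage in 11am; Demo in 8am; Postmortem in 12pm.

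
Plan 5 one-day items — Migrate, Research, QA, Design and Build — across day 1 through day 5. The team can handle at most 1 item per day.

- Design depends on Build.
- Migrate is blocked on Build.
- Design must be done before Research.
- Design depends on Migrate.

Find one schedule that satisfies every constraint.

Research -> day 4; Build -> day 1; Design -> day 3; QA -> day 5; Migrate -> day 2

Checking: Design(day 3) before Research(day 4); Build(day 1) before Design(day 3); Migrate(day 2) before Design(day 3); Build(day 1) before Migrate(day 2); max 1 per day (cap 1).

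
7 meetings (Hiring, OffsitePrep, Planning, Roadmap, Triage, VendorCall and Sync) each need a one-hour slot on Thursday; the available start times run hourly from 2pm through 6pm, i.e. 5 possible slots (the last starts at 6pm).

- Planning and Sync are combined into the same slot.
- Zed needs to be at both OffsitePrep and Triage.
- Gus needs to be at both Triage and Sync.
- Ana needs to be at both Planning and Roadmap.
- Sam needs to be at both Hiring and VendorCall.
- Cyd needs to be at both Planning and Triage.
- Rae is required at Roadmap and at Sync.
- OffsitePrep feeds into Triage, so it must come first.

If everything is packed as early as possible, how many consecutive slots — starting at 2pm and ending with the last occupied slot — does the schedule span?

The precedence chain requires at least 2 distinct slots.
2 works (last occupied slot: 3pm): for example Triage -> 3pm; Hiring -> 2pm; Roadmap -> 3pm; OffsitePrep -> 2pm; Planning -> 2pm; Sync -> 2pm; VendorCall -> 3pm.

2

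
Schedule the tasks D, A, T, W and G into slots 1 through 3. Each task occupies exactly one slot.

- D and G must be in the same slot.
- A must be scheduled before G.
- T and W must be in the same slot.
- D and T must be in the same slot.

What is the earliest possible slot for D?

2

D must be in the same slot as G, which can't be before 2, so D is at least 2.
D at 2 is achievable: D=2, W=2, G=2, T=2, A=1.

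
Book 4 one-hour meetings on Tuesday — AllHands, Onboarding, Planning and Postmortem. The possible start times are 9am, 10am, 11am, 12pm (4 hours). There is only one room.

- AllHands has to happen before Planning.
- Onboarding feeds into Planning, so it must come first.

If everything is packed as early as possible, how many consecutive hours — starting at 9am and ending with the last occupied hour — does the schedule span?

4 hours

The precedence chain requires at least 2 distinct hours.
With at most 1 per hour and 4 meetings, at least 4 hours are needed.
4 works (last occupied hour: 12pm): for example Onboarding -> 10am, Postmortem -> 12pm, AllHands -> 9am, Planning -> 11am.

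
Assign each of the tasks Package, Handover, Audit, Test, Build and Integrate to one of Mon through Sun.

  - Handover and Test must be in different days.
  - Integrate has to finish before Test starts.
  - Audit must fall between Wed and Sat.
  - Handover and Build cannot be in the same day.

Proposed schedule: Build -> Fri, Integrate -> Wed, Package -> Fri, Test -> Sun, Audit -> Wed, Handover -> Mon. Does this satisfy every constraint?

Yes

Audit must fall between Wed and Sat — holds.
Integrate has to finish before Test starts — holds.
Handover and Build cannot be in the same day — holds.
Handover and Test must be in different days — holds.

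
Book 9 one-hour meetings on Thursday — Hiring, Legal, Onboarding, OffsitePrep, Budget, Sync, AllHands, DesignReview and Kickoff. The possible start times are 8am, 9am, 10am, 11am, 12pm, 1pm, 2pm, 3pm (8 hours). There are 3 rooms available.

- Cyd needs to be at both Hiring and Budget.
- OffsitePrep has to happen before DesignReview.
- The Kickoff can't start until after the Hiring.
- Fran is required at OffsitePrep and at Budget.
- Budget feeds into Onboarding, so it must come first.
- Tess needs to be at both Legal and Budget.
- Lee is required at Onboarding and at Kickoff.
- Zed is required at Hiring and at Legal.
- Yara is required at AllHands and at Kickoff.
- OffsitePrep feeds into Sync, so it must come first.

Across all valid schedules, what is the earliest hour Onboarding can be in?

Precedence pushes Onboarding to at least 9am.
Onboarding at 9am is achievable: AllHands=8am, Onboarding=9am, Sync=10am, DesignReview=10am, Budget=8am, Kickoff=10am, Legal=11am, Hiring=9am, OffsitePrep=9am.

9am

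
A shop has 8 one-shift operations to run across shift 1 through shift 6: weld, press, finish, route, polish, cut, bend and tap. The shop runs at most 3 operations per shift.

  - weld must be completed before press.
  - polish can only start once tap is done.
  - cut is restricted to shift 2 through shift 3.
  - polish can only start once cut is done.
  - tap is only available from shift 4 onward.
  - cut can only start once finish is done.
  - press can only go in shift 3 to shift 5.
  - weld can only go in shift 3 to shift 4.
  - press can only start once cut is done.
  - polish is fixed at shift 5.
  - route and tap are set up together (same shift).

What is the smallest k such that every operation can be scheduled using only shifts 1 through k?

5

The precedence chain requires at least 3 distinct shifts.
With at most 3 per shift and 8 operations, at least 3 shifts are needed.
polish can't be placed before shift 5, so the schedule must run through at least shift 5.
5 works (last occupied shift: shift 5): for example cut in shift 2; tap in shift 4; weld in shift 3; finish in shift 1; press in shift 4; route in shift 4; polish in shift 5; bend in shift 1.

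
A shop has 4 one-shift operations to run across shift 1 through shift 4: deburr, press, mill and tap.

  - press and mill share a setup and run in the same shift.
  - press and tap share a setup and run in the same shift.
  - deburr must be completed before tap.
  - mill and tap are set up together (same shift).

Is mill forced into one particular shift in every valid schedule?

No

mill can be shift 2 (e.g. mill=shift 2, deburr=shift 1, press=shift 2, tap=shift 2) or shift 3 (e.g. deburr=shift 1; mill=shift 3; press=shift 3; tap=shift 3).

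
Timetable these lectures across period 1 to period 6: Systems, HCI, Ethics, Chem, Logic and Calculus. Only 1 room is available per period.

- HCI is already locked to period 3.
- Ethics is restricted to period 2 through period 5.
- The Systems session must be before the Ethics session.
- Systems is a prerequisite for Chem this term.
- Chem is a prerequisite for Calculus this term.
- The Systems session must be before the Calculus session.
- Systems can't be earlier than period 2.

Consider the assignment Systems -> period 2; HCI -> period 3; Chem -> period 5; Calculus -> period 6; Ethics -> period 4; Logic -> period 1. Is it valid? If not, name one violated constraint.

Systems can't be earlier than period 2 — holds.
The Systems session must be before the Calculus session — holds.
Ethics is restricted to period 2 through period 5 — holds.
HCI is already locked to period 3 — holds.
Only 1 room is available per period — holds.
Chem is a prerequisite for Calculus this term — holds.
Systems is a prerequisite for Chem this term — holds.
The Systems session must be before the Ethics session — holds.

Valid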